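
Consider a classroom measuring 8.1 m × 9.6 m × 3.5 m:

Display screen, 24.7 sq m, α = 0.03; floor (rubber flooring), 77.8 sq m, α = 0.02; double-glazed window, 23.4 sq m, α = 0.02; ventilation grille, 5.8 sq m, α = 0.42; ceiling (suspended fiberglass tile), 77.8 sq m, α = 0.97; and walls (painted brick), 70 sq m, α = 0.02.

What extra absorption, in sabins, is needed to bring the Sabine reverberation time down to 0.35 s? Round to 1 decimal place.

Equivalent absorption area: A₁ = 24.7*0.03 + 77.8*0.02 + 23.4*0.02 + 5.8*0.42 + 77.8*0.97 + 70*0.02 = 82.067 sq m.
Target A₂ = 0.161·272.16/0.35 = 125.194 sabins (V = 272.16 m³).
Shortfall: 125.194 − 82.067 = 43.1 sabins.

43.1 sabins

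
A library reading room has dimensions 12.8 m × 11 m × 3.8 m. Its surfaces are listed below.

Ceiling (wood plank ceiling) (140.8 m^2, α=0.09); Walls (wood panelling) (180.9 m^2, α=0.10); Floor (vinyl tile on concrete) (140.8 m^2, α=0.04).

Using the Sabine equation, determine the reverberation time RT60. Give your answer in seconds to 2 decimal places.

Equivalent absorption area: A = 140.8*0.09 + 180.9*0.10 + 140.8*0.04 = 36.394 m^2.
Volume V = 12.8 × 11 × 3.8 = 535.04 m³.
T = 0.161 V/A = 0.161·535.04/36.394 = 2.37 s.

2.37 s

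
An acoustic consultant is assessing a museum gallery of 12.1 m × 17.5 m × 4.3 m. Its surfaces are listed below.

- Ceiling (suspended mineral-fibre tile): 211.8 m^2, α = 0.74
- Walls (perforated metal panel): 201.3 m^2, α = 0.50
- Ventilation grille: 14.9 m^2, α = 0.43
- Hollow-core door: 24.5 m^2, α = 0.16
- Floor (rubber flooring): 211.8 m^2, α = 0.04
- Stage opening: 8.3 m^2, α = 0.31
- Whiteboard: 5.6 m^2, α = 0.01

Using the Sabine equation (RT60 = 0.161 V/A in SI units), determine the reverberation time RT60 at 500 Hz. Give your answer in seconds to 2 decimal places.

0.53 seconds

Total absorption A = 211.8×0.74 + 201.3×0.50 + 14.9×0.43 + 24.5×0.16 + 211.8×0.04 + 8.3×0.31 + 5.6×0.01
  = 156.732 + 100.650 + 6.407 + 3.920 + 8.472 + 2.573 + 0.056 = 278.810 m^2 sabins.
Room volume: 910.525 m³.
T = 0.161 V/A = 0.161·910.525/278.810 = 0.53 s.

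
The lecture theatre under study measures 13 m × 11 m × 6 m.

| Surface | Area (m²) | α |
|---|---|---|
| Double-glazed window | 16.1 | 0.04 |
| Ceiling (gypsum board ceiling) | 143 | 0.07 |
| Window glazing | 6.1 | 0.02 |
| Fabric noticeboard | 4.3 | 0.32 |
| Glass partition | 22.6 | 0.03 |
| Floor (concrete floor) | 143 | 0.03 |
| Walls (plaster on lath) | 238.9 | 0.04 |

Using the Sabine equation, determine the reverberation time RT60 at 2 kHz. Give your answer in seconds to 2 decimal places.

A = Σ Sᵢαᵢ = 16.1×0.04 + 143×0.07 + 6.1×0.02 + 4.3×0.32 + 22.6×0.03 + 143×0.03 + 238.9×0.04 = 26.676 sabins.
Room volume: 858 m³.
Sabine: RT60 = 0.161 × 858 / 26.676 = 5.18 s.

5.18 sec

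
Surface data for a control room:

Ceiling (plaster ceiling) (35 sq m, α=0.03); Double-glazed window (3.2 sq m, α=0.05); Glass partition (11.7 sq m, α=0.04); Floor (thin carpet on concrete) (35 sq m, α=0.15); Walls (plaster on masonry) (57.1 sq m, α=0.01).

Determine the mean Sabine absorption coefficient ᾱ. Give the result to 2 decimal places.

0.05

Total surface area S = 142.0 sq m.
Σ(Sᵢαᵢ) = 35×0.03 + 3.2×0.05 + 11.7×0.04 + 35×0.15 + 57.1×0.01 = 7.499.
ᾱ = A/S = 0.05.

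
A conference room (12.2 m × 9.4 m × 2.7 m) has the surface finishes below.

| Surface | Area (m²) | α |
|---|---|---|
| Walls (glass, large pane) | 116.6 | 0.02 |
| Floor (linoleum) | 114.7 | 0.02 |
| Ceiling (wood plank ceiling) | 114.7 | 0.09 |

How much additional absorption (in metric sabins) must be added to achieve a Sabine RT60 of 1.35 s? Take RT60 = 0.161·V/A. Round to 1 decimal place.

Total absorption A₁ = 116.6·0.02 + 114.7·0.02 + 114.7·0.09
  = 2.332 + 2.294 + 10.323 = 14.949 m² sabins.
For T = 1.35 s, need A₂ = 0.161·V/T = 0.161·309.636/1.35 = 36.927 sabins.
ΔA = A₂ − A₁ = 36.927 − 14.949 = 22.0 sabins.

22.0 sabins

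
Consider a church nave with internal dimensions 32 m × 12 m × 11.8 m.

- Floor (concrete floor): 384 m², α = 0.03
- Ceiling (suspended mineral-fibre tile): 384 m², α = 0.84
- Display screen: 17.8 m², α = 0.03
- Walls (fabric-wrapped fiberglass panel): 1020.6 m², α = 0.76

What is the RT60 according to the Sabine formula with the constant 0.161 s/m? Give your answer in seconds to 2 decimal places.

0.66 s

Summing Sᵢαᵢ: 11.520 + 322.560 + 0.534 + 775.656 → A = 1110.270 sabins.
Room volume: 4531.2 m³.
RT60 = 0.161 · V / A = 0.161 × 4531.2 / 1110.270 = 0.66 s.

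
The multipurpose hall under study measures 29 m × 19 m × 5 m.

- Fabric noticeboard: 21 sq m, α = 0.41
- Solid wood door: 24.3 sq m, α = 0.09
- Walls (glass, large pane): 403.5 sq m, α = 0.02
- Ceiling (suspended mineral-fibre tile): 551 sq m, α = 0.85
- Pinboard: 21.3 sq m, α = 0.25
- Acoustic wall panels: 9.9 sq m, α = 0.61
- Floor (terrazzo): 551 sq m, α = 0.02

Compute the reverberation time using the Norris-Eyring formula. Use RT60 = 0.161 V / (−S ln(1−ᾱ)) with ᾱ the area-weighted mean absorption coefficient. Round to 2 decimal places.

0.72 s

S = Σ Sᵢ = 1582.0 sq m.
Σ(Sᵢαᵢ) = 21×0.41 + 24.3×0.09 + 403.5×0.02 + 551×0.85 + 21.3×0.25 + 9.9×0.61 + 551×0.02 = 509.601.
Mean coefficient ᾱ = A/S = 0.3221.
−S·ln(1−ᾱ) = −1582.0 × ln(1 − 0.3221) = 615.011.
V = 29 × 19 × 5 = 2755 m³.
T = 0.161·V/[−S·ln(1−ᾱ)] = 0.161·2755/615.011 = 0.72 s.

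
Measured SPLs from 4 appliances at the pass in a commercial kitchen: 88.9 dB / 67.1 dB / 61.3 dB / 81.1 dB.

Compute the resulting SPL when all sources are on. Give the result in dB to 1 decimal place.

89.6 dB

Sum in the linear (power) domain: Σ 10^(Lᵢ/10) = 10^(88.9/10) + 10^(67.1/10) + 10^(61.3/10) + 10^(81.1/10) = 9.115e+08.
L_total = 10·log₁₀(9.115e+08) = 89.6 dB.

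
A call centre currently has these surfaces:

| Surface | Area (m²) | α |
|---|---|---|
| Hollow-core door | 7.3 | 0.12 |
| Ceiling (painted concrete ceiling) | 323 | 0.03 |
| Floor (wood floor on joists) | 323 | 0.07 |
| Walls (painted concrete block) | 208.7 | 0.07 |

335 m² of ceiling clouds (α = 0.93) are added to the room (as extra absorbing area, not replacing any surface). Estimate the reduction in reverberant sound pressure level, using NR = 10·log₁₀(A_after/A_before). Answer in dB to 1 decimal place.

Total absorption A_before = 7.3*0.12 + 323*0.03 + 323*0.07 + 208.7*0.07
  = 0.876 + 9.690 + 22.610 + 14.609 = 47.785 m² sabins.
Added absorption = 335 × 0.93 = 311.550 sabins.
New total A_after = 359.335 sabins.
Reduction = 10 log₁₀(A_after/A_before) = 10 log₁₀(7.5198) = 8.8 dB.

8.8 dB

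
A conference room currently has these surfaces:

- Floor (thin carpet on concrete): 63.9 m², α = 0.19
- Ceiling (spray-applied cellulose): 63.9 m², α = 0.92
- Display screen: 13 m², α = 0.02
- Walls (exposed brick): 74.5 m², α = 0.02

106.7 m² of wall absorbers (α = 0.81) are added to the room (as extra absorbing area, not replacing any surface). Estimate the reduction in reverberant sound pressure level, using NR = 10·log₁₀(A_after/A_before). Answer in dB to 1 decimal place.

Summing Sᵢαᵢ: 12.141 + 58.788 + 0.260 + 1.490 → A_before = 72.679 sabins.
Added absorption = 106.7 × 0.81 = 86.427 sabins.
A_after = 72.679 + 86.427 = 159.106 sabins.
NR = 10·log₁₀(159.106/72.679) = 3.4 dB.

3.4 dB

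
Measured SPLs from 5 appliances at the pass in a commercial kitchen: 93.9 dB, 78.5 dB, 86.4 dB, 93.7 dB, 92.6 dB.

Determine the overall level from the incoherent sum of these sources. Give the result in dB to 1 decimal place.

Sum in the linear (power) domain: Σ 10^(Lᵢ/10) = 10^(93.9/10) + 10^(78.5/10) + 10^(86.4/10) + 10^(93.7/10) + 10^(92.6/10) = 7.126e+09.
Back to dB: 10·log₁₀ Σ = 98.5 dB.

98.5 dB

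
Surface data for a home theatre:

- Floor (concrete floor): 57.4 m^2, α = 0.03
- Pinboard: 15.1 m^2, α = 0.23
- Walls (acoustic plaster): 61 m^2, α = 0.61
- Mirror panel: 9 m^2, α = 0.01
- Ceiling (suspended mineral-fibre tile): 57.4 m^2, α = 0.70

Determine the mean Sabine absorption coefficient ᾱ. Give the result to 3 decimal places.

0.414

S = Σ Sᵢ = 57.4 + 15.1 + 61 + 9 + 57.4 = 199.9 m^2.
Weighted sum Σ Sα = 82.675.
ᾱ = 82.675 / 199.9 = 0.414.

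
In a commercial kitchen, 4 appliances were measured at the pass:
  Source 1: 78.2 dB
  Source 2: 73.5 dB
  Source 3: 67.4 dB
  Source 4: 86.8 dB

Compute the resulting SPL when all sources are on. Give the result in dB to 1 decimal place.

87.6 dB

Sum in the linear (power) domain: Σ 10^(Lᵢ/10) = 10^(78.2/10) + 10^(73.5/10) + 10^(67.4/10) + 10^(86.8/10) = 5.726e+08.
L_total = 10·log₁₀(5.726e+08) = 87.6 dB.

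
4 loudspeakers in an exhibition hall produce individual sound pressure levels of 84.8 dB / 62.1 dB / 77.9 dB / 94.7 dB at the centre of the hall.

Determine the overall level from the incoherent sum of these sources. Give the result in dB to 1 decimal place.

95.2 dB

Converting to relative power and adding: 10^(84.8/10) + 10^(62.1/10) + 10^(77.9/10) + 10^(94.7/10) = 3.316e+09.
Combined level = 10 log₁₀(3.316e+09) = 95.2 dB.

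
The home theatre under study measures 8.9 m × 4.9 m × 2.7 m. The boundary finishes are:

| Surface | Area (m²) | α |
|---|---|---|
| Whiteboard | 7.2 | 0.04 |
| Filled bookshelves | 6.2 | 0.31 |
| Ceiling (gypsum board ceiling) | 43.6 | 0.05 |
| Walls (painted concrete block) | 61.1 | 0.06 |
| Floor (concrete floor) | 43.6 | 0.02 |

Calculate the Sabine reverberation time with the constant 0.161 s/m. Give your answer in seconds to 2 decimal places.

Summing Sᵢαᵢ: 0.288 + 1.922 + 2.180 + 3.666 + 0.872 → A = 8.928 sabins.
Volume V = 8.9 × 4.9 × 2.7 = 117.747 m³.
T = 0.161 V/A = 0.161·117.747/8.928 = 2.12 s.

2.12 sec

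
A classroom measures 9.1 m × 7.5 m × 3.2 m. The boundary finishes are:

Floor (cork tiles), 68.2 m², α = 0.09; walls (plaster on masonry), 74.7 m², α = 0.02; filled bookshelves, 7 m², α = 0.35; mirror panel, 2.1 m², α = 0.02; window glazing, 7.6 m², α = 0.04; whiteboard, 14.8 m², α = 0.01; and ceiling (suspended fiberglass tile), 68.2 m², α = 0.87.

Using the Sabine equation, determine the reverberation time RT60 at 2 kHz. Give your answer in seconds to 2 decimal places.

0.50 s

Total absorption A = 68.2·0.09 + 74.7·0.02 + 7·0.35 + 2.1·0.02 + 7.6·0.04 + 14.8·0.01 + 68.2·0.87
  = 6.138 + 1.494 + 2.450 + 0.042 + 0.304 + 0.148 + 59.334 = 69.910 m² sabins.
Volume V = 9.1 × 7.5 × 3.2 = 218.4 m³.
Sabine: RT60 = 0.161 × 218.4 / 69.910 = 0.50 s.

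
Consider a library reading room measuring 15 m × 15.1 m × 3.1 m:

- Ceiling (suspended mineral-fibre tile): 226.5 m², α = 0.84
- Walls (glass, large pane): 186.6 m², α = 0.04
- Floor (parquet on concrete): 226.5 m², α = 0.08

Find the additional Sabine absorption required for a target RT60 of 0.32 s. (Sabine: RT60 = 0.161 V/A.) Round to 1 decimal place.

Summing Sᵢαᵢ: 190.260 + 7.464 + 18.120 → A₁ = 215.844 sabins.
Target A₂ = 0.161·702.15/0.32 = 353.269 sabins (V = 702.15 m³).
Shortfall: 353.269 − 215.844 = 137.4 sabins.

137.4 sabins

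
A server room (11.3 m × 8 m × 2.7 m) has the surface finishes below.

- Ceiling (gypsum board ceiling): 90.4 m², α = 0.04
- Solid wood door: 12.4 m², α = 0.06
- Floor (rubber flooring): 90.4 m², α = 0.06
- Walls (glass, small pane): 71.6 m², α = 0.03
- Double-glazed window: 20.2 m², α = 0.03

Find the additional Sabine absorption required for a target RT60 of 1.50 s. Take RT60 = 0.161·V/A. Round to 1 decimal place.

13.7 sabins

Summing Sᵢαᵢ: 3.616 + 0.744 + 5.424 + 2.148 + 0.606 → A₁ = 12.538 sabins.
Target A₂ = 0.161·244.08/1.50 = 26.198 sabins (V = 244.08 m³).
Shortfall: 26.198 − 12.538 = 13.7 sabins.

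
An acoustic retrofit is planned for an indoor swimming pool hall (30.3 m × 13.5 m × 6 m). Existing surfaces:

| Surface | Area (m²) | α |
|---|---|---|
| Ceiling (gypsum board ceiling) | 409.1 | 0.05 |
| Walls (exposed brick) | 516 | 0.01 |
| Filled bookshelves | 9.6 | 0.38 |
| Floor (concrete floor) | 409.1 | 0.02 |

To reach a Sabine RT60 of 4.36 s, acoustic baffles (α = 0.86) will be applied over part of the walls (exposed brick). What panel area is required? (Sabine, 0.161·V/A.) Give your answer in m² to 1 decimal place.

62.6

Equivalent absorption area: A₁ = 409.1×0.05 + 516×0.01 + 9.6×0.38 + 409.1×0.02 = 37.445 m².
Required A₂ = 0.161·2454.3/4.36 = 90.629 sabins.
ΔA needed = 90.629 − 37.445 = 53.184 sabins.
Net gain per m²: Δα = 0.86 − 0.01 = 0.85.
Area = ΔA/Δα = 53.184/0.85 = 62.6 m².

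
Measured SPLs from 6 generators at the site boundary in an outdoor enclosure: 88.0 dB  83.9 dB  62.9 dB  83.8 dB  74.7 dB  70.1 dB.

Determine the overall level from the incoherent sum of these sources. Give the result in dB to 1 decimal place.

90.6 dB

Σ 10^(Lᵢ/10) = 1.158e+09.
Back to dB: 10·log₁₀ Σ = 90.6 dB.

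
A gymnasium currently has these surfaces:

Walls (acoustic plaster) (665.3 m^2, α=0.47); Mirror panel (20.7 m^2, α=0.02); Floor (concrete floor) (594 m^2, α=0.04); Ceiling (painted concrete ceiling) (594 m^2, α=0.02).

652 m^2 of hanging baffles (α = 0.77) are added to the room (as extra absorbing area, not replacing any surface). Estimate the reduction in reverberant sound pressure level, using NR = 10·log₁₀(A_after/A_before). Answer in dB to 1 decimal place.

A_before = Σ Sᵢαᵢ = 665.3*0.47 + 20.7*0.02 + 594*0.04 + 594*0.02 = 348.745 sabins.
Added absorption = 652 × 0.77 = 502.040 sabins.
New total A_after = 850.785 sabins.
NR = 10·log₁₀(850.785/348.745) = 3.9 dB.

3.9 dB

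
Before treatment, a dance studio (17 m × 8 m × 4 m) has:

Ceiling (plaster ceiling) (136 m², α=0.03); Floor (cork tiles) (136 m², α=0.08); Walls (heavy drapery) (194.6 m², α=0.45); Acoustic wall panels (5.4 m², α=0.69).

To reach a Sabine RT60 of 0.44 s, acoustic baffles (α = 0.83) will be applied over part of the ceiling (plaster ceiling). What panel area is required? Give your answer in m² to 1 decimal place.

116.0

Equivalent absorption area: A₁ = 136×0.03 + 136×0.08 + 194.6×0.45 + 5.4×0.69 = 106.256 m².
V = 544 m³. Target absorption A₂ = 0.161 × 544 / 0.44 = 199.055 sabins.
Absorption to add: 199.055 − 106.256 = 92.799 sabins.
Each m² of panel replacing the ceiling (plaster ceiling) adds (0.83 − 0.03) = 0.80 sabins.
Area = ΔA/Δα = 92.799/0.80 = 116.0 m².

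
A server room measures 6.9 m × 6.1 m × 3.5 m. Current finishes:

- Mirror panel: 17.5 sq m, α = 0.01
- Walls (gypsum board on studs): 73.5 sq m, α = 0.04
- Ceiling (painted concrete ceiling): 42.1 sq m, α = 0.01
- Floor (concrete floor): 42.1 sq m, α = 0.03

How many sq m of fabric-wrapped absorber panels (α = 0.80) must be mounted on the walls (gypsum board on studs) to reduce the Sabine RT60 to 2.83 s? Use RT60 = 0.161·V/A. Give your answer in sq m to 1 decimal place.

4.7

A₁ = Σ Sᵢαᵢ = 17.5*0.01 + 73.5*0.04 + 42.1*0.01 + 42.1*0.03 = 4.799 sabins.
Required A₂ = 0.161·147.315/2.83 = 8.381 sabins.
ΔA needed = 8.381 − 4.799 = 3.582 sabins.
Each sq m of panel replacing the walls (gypsum board on studs) adds (0.80 − 0.04) = 0.76 sabins.
Area = ΔA/Δα = 3.582/0.76 = 4.7 sq m.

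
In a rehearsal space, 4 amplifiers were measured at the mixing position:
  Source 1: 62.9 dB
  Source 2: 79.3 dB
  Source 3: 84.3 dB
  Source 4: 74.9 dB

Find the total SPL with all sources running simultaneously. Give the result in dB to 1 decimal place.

Σ 10^(Lᵢ/10) = 3.871e+08.
Combined level = 10 log₁₀(3.871e+08) = 85.9 dB.

85.9 dB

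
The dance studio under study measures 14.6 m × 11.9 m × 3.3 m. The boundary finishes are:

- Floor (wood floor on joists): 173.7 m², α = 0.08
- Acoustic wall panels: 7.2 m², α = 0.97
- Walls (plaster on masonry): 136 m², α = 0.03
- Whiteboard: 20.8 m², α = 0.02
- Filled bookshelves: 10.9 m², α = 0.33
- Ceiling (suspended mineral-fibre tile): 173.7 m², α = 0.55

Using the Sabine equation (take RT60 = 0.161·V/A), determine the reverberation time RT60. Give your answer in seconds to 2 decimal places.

0.74 seconds

A = Σ Sᵢαᵢ = 173.7×0.08 + 7.2×0.97 + 136×0.03 + 20.8×0.02 + 10.9×0.33 + 173.7×0.55 = 124.508 sabins.
Volume V = 14.6 × 11.9 × 3.3 = 573.342 m³.
Sabine: RT60 = 0.161 × 573.342 / 124.508 = 0.74 s.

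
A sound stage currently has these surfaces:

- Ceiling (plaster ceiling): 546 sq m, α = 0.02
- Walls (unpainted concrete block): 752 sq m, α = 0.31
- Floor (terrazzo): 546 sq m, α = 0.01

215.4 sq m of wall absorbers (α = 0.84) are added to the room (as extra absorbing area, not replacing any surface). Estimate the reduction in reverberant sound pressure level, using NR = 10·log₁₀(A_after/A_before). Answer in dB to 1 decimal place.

2.4 dB

Total absorption A_before = 546×0.02 + 752×0.31 + 546×0.01
  = 10.920 + 233.120 + 5.460 = 249.500 sq m sabins.
Treatment contributes 215.4·0.84 = 180.936 sabins.
New total A_after = 430.436 sabins.
NR = 10·log₁₀(430.436/249.500) = 2.4 dB.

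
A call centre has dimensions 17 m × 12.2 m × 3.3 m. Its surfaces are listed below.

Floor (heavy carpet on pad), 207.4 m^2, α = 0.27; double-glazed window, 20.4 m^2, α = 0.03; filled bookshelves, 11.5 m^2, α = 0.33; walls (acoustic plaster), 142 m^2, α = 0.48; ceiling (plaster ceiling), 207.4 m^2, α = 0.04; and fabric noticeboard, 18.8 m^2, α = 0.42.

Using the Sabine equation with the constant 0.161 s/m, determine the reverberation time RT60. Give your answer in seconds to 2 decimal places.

0.76 seconds

A = Σ Sᵢαᵢ = 207.4×0.27 + 20.4×0.03 + 11.5×0.33 + 142×0.48 + 207.4×0.04 + 18.8×0.42 = 144.757 sabins.
Room volume: 684.42 m³.
Sabine: RT60 = 0.161 × 684.42 / 144.757 = 0.76 s.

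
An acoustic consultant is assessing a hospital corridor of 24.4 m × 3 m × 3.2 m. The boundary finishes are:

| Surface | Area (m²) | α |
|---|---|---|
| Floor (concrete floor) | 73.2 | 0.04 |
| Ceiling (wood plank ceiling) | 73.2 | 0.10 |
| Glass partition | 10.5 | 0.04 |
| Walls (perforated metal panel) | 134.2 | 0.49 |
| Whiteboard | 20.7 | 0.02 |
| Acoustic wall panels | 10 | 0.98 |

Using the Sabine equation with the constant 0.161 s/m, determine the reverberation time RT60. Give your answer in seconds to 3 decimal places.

0.435 s

A = Σ Sᵢαᵢ = 73.2*0.04 + 73.2*0.10 + 10.5*0.04 + 134.2*0.49 + 20.7*0.02 + 10*0.98 = 86.640 sabins.
Volume V = 24.4 × 3 × 3.2 = 234.24 m³.
RT60 = 0.161 · V / A = 0.161 × 234.24 / 86.640 = 0.435 s.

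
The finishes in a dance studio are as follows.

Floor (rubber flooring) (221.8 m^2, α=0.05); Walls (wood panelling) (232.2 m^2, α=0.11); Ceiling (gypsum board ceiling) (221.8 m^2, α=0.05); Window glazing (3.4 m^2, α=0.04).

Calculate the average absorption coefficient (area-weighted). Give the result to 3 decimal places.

0.070

Total surface area S = 679.2 m^2.
Weighted sum Σ Sα = 47.858.
ᾱ = 47.858 / 679.2 = 0.070.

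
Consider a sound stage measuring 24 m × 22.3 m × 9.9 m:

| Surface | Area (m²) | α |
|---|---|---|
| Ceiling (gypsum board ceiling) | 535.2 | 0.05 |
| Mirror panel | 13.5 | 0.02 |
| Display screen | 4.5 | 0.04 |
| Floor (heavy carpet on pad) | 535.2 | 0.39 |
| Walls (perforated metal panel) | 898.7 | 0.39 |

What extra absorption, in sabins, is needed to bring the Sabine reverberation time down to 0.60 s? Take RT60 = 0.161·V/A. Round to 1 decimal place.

835.3 sabins

Equivalent absorption area: A₁ = 535.2·0.05 + 13.5·0.02 + 4.5·0.04 + 535.2·0.39 + 898.7·0.39 = 586.431 m².
For T = 0.60 s, need A₂ = 0.161·V/T = 0.161·5298.48/0.60 = 1421.759 sabins.
ΔA = A₂ − A₁ = 1421.759 − 586.431 = 835.3 sabins.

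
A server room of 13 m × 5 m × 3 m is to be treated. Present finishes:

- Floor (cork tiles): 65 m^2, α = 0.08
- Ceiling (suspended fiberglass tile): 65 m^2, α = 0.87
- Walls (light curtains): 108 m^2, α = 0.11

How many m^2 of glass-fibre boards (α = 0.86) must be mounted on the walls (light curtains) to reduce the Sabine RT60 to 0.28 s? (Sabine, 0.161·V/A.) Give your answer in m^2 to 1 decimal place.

51.3

Total absorption A₁ = 65×0.08 + 65×0.87 + 108×0.11
  = 5.200 + 56.550 + 11.880 = 73.630 m^2 sabins.
V = 195 m³. Target absorption A₂ = 0.161 × 195 / 0.28 = 112.125 sabins.
Absorption to add: 112.125 − 73.630 = 38.495 sabins.
Each m^2 of panel replacing the walls (light curtains) adds (0.86 − 0.11) = 0.75 sabins.
Area = ΔA/Δα = 38.495/0.75 = 51.3 m^2.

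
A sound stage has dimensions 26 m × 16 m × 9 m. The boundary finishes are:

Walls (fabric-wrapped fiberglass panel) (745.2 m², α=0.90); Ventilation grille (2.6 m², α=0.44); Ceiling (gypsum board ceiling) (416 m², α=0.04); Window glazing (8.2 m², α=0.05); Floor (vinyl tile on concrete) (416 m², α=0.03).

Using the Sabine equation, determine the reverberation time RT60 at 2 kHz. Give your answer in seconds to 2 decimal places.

A = Σ Sᵢαᵢ = 745.2·0.90 + 2.6·0.44 + 416·0.04 + 8.2·0.05 + 416·0.03 = 701.354 sabins.
Volume V = 26 × 16 × 9 = 3744 m³.
RT60 = 0.161 · V / A = 0.161 × 3744 / 701.354 = 0.86 s.

0.86 s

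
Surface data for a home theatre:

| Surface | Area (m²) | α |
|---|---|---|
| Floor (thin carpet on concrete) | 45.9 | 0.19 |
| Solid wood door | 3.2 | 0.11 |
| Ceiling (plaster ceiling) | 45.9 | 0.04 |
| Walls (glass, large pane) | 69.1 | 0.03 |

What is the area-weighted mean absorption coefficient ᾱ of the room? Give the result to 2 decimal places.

S = Σ Sᵢ = 45.9 + 3.2 + 45.9 + 69.1 = 164.1 m².
A = 45.9·0.19 + 3.2·0.11 + 45.9·0.04 + 69.1·0.03 = 12.982 sabins.
ᾱ = A/S = 0.08.

0.08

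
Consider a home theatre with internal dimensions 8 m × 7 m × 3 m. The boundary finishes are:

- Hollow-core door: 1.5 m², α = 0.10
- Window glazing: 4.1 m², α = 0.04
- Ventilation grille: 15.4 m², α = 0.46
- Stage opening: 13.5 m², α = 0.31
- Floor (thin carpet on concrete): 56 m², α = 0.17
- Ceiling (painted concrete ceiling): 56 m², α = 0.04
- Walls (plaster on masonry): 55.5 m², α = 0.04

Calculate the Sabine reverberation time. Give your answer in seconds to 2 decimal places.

1.06 s

A = Σ Sᵢαᵢ = 1.5*0.10 + 4.1*0.04 + 15.4*0.46 + 13.5*0.31 + 56*0.17 + 56*0.04 + 55.5*0.04 = 25.563 sabins.
V = 8·7·3 = 168 m³.
T = 0.161 V/A = 0.161·168/25.563 = 1.06 s.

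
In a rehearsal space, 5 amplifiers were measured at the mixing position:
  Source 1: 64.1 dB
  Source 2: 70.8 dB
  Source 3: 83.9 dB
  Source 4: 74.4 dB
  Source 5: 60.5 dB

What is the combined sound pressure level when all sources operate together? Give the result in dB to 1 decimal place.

84.6 dB

Sum in the linear (power) domain: Σ 10^(Lᵢ/10) = 10^(64.1/10) + 10^(70.8/10) + 10^(83.9/10) + 10^(74.4/10) + 10^(60.5/10) = 2.887e+08.
Back to dB: 10·log₁₀ Σ = 84.6 dB.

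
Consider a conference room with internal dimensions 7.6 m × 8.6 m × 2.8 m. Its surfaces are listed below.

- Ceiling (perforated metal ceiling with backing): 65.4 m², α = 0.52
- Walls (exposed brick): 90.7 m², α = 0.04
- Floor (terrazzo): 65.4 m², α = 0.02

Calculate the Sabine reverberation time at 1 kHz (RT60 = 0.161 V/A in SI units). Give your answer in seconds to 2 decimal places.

0.76 s

Total absorption A = 65.4·0.52 + 90.7·0.04 + 65.4·0.02
  = 34.008 + 3.628 + 1.308 = 38.944 m² sabins.
Room volume: 183.008 m³.
T = 0.161 V/A = 0.161·183.008/38.944 = 0.76 s.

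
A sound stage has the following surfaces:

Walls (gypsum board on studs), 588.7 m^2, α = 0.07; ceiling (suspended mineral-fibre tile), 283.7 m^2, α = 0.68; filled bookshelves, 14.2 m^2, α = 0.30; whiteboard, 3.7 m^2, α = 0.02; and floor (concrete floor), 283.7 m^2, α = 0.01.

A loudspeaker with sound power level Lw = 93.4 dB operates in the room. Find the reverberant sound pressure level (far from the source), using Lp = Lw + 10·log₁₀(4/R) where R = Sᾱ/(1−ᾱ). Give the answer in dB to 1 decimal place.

74.6 dB

Σ(Sᵢαᵢ) = 588.7·0.07 + 283.7·0.68 + 14.2·0.30 + 3.7·0.02 + 283.7·0.01 = 241.296; total area S = 1174.0 m^2.
ᾱ = 241.296/1174.0 = 0.2055; R = Sᾱ/(1−ᾱ) = 241.296/(1−0.2055) = 303.708 m^2.
Lp = 93.4 + 10·log₁₀(4/303.708) = 93.4 + (-18.80) = 74.6 dB.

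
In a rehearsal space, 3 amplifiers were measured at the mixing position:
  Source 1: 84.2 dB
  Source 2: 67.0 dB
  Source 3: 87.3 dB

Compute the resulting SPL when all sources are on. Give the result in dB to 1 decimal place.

89.1 dB

Converting to relative power and adding: 10^(84.2/10) + 10^(67.0/10) + 10^(87.3/10) = 8.051e+08.
Back to dB: 10·log₁₀ Σ = 89.1 dB.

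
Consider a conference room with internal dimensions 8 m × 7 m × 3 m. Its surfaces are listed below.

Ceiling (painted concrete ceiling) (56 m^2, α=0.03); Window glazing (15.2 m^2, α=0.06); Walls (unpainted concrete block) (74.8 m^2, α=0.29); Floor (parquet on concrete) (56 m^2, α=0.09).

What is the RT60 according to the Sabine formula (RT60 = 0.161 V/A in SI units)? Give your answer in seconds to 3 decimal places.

Total absorption A = 56·0.03 + 15.2·0.06 + 74.8·0.29 + 56·0.09
  = 1.680 + 0.912 + 21.692 + 5.040 = 29.324 m^2 sabins.
Room volume: 168 m³.
T = 0.161 V/A = 0.161·168/29.324 = 0.922 s.

0.922 s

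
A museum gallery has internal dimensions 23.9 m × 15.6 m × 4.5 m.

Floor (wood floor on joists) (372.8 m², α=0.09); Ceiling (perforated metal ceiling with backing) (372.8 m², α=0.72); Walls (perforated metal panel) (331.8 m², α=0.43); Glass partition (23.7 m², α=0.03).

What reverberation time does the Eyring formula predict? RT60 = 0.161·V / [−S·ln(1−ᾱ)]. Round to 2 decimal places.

Total surface area S = 372.8 + 372.8 + 331.8 + 23.7 = 1101.1 m².
Absorption A = 372.8·0.09 + 372.8·0.72 + 331.8·0.43 + 23.7·0.03 = 445.353 sabins.
Mean coefficient ᾱ = A/S = 0.4045.
−S·ln(1−ᾱ) = −1101.1 × ln(1 − 0.4045) = 570.759.
V = 23.9 × 15.6 × 4.5 = 1677.78 m³.
T = 0.161·V/[−S·ln(1−ᾱ)] = 0.161·1677.78/570.759 = 0.47 s.

0.47 s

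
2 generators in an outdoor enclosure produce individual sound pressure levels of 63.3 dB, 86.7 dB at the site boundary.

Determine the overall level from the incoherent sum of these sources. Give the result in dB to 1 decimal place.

Σ 10^(Lᵢ/10) = 4.699e+08.
Back to dB: 10·log₁₀ Σ = 86.7 dB.

86.7 dB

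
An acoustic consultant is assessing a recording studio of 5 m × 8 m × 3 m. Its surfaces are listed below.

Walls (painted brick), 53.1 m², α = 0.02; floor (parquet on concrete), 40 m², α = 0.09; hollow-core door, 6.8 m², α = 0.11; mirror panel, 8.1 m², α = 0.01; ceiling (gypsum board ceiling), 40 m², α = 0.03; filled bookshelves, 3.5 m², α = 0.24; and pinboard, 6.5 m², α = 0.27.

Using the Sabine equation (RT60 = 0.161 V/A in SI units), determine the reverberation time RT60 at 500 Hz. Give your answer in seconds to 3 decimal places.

2.081 s

Total absorption A = 53.1×0.02 + 40×0.09 + 6.8×0.11 + 8.1×0.01 + 40×0.03 + 3.5×0.24 + 6.5×0.27
  = 1.062 + 3.600 + 0.748 + 0.081 + 1.200 + 0.840 + 1.755 = 9.286 m² sabins.
Volume V = 5 × 8 × 3 = 120 m³.
T = 0.161 V/A = 0.161·120/9.286 = 2.081 s.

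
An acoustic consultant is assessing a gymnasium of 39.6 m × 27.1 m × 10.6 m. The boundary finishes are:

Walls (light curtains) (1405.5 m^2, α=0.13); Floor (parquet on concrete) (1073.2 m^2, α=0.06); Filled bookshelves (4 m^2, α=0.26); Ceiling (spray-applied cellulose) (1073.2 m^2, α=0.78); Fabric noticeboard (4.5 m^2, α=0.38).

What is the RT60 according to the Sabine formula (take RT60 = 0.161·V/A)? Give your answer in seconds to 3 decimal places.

Total absorption A = 1405.5*0.13 + 1073.2*0.06 + 4*0.26 + 1073.2*0.78 + 4.5*0.38
  = 182.715 + 64.392 + 1.040 + 837.096 + 1.710 = 1086.953 m^2 sabins.
Room volume: 11375.496 m³.
Sabine: RT60 = 0.161 × 11375.496 / 1086.953 = 1.685 s.

1.685 sec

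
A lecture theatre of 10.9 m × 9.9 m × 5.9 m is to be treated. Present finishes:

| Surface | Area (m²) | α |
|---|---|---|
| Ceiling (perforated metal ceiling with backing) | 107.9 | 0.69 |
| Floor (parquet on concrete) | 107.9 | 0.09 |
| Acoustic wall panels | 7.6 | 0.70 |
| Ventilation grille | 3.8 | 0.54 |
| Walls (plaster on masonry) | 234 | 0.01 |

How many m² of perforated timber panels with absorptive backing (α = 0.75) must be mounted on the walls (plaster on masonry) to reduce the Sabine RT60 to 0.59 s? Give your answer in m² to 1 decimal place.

A₁ = Σ Sᵢαᵢ = 107.9·0.69 + 107.9·0.09 + 7.6·0.70 + 3.8·0.54 + 234·0.01 = 93.874 sabins.
V = 636.669 m³. Target absorption A₂ = 0.161 × 636.669 / 0.59 = 173.735 sabins.
ΔA needed = 173.735 − 93.874 = 79.861 sabins.
Each m² of panel replacing the walls (plaster on masonry) adds (0.75 − 0.01) = 0.74 sabins.
Area = ΔA/Δα = 79.861/0.74 = 107.9 m².

107.9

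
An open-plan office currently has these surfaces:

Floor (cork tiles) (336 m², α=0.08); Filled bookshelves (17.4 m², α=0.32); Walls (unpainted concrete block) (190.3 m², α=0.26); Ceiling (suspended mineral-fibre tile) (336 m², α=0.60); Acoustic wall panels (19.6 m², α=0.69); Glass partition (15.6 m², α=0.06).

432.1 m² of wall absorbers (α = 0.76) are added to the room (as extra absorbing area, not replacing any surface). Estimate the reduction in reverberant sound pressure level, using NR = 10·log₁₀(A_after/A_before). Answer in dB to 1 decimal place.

Equivalent absorption area: A_before = 336*0.08 + 17.4*0.32 + 190.3*0.26 + 336*0.60 + 19.6*0.69 + 15.6*0.06 = 297.986 m².
Treatment contributes 432.1·0.76 = 328.396 sabins.
New total A_after = 626.382 sabins.
NR = 10·log₁₀(626.382/297.986) = 3.2 dB.

3.2 dB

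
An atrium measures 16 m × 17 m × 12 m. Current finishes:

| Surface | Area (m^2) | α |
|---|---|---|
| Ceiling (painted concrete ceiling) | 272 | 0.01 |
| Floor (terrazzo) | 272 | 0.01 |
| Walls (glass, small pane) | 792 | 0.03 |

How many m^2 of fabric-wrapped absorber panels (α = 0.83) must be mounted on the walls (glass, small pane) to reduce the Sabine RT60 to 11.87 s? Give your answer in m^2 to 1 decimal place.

18.8

A₁ = Σ Sᵢαᵢ = 272*0.01 + 272*0.01 + 792*0.03 = 29.200 sabins.
Required A₂ = 0.161·3264/11.87 = 44.272 sabins.
ΔA needed = 44.272 − 29.200 = 15.072 sabins.
Each m^2 of panel replacing the walls (glass, small pane) adds (0.83 − 0.03) = 0.80 sabins.
Area = ΔA/Δα = 15.072/0.80 = 18.8 m^2.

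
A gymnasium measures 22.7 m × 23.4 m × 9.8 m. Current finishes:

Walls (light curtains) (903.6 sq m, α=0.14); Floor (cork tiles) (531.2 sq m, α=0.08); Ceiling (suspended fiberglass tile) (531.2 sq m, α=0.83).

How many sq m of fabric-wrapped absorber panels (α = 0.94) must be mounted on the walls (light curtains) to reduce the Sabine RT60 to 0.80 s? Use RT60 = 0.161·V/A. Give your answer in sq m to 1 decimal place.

Equivalent absorption area: A₁ = 903.6*0.14 + 531.2*0.08 + 531.2*0.83 = 609.896 sq m.
V = 5205.564 m³. Target absorption A₂ = 0.161 × 5205.564 / 0.80 = 1047.620 sabins.
ΔA needed = 1047.620 − 609.896 = 437.724 sabins.
Net gain per sq m: Δα = 0.94 − 0.14 = 0.80.
Area = ΔA/Δα = 437.724/0.80 = 547.2 sq m.

547.2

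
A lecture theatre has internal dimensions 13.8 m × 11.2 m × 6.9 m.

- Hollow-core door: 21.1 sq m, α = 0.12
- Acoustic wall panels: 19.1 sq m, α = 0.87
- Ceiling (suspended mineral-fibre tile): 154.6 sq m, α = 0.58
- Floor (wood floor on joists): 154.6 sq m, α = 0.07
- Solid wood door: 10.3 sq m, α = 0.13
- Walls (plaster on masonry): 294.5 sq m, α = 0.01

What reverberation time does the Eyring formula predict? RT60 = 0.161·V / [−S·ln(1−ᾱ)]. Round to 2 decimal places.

1.25 s

S = Σ Sᵢ = 654.2 sq m.
Absorption A = 21.1×0.12 + 19.1×0.87 + 154.6×0.58 + 154.6×0.07 + 10.3×0.13 + 294.5×0.01 = 123.923 sabins.
ᾱ = 123.923 / 654.2 = 0.1894.
−S·ln(1−ᾱ) = −654.2 × ln(1 − 0.1894) = 137.369.
V = 13.8 × 11.2 × 6.9 = 1066.464 m³.
T = 0.161·V/[−S·ln(1−ᾱ)] = 0.161·1066.464/137.369 = 1.25 s.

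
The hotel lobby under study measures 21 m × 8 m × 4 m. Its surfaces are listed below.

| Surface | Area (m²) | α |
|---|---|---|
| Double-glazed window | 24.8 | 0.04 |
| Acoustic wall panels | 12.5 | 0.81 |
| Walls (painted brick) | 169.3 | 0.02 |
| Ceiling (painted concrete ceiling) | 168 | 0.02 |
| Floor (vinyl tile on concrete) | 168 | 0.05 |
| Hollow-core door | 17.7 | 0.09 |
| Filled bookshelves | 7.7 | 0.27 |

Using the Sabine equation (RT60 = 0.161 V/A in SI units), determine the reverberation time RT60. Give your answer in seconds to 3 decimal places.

Summing Sᵢαᵢ: 0.992 + 10.125 + 3.386 + 3.360 + 8.400 + 1.593 + 2.079 → A = 29.935 sabins.
Volume V = 21 × 8 × 4 = 672 m³.
Sabine: RT60 = 0.161 × 672 / 29.935 = 3.614 s.

3.614 seconds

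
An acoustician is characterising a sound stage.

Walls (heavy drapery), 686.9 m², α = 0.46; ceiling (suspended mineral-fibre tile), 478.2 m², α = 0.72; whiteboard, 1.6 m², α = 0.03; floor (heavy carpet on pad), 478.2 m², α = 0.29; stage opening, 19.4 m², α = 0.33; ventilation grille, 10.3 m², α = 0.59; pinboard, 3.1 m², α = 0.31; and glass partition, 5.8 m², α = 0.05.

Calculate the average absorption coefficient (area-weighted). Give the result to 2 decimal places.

S = Σ Sᵢ = 686.9 + 478.2 + 1.6 + 478.2 + 19.4 + 10.3 + 3.1 + 5.8 = 1683.5 m².
Weighted sum Σ Sα = 812.734.
ᾱ = A/S = 0.48.

0.48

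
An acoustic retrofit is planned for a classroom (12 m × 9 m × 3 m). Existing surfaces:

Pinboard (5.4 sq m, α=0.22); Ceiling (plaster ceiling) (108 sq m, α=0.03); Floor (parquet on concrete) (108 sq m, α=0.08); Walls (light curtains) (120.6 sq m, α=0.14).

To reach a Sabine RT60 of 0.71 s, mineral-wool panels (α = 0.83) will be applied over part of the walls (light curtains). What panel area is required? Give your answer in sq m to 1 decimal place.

63.1

Total absorption A₁ = 5.4×0.22 + 108×0.03 + 108×0.08 + 120.6×0.14
  = 1.188 + 3.240 + 8.640 + 16.884 = 29.952 sq m sabins.
Required A₂ = 0.161·324/0.71 = 73.470 sabins.
ΔA needed = 73.470 − 29.952 = 43.518 sabins.
Each sq m of panel replacing the walls (light curtains) adds (0.83 − 0.14) = 0.69 sabins.
Area = ΔA/Δα = 43.518/0.69 = 63.1 sq m.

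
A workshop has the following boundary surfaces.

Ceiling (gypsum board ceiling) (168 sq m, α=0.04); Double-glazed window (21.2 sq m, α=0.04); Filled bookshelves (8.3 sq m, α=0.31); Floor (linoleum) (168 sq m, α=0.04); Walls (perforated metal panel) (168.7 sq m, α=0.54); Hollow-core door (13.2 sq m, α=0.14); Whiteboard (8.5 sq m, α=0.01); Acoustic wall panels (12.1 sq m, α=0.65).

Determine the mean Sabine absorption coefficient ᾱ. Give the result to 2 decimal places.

S = Σ Sᵢ = 168 + 21.2 + 8.3 + 168 + 168.7 + 13.2 + 8.5 + 12.1 = 568.0 sq m.
A = 168·0.04 + 21.2·0.04 + 8.3·0.31 + 168·0.04 + 168.7·0.54 + 13.2·0.14 + 8.5·0.01 + 12.1·0.65 = 117.757 sabins.
ᾱ = 117.757 / 568.0 = 0.21.

0.21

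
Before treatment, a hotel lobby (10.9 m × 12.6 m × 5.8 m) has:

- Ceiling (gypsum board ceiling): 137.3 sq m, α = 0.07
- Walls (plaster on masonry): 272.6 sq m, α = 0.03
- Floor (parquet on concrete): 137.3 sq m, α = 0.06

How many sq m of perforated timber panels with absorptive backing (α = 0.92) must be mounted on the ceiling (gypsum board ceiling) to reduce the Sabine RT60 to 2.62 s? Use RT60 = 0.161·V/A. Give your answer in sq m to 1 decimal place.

27.0

A₁ = Σ Sᵢαᵢ = 137.3*0.07 + 272.6*0.03 + 137.3*0.06 = 26.027 sabins.
Required A₂ = 0.161·796.572/2.62 = 48.950 sabins.
Absorption to add: 48.950 − 26.027 = 22.923 sabins.
Net gain per sq m: Δα = 0.92 − 0.07 = 0.85.
Area = ΔA/Δα = 22.923/0.85 = 27.0 sq m.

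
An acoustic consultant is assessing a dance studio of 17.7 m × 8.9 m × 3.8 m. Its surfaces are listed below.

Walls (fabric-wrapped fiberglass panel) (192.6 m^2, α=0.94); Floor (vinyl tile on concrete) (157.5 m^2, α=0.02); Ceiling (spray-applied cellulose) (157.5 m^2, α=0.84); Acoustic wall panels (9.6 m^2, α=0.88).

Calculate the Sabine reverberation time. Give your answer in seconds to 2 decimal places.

A = Σ Sᵢαᵢ = 192.6·0.94 + 157.5·0.02 + 157.5·0.84 + 9.6·0.88 = 324.942 sabins.
Volume V = 17.7 × 8.9 × 3.8 = 598.614 m³.
T = 0.161 V/A = 0.161·598.614/324.942 = 0.30 s.

0.30 seconds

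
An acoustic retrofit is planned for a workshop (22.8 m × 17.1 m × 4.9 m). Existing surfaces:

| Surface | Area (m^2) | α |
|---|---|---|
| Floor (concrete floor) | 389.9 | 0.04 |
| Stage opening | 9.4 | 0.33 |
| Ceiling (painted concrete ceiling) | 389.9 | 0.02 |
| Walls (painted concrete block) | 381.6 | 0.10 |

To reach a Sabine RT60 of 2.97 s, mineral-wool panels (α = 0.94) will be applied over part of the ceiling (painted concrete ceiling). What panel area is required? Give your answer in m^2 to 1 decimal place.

42.3

Total absorption A₁ = 389.9*0.04 + 9.4*0.33 + 389.9*0.02 + 381.6*0.10
  = 15.596 + 3.102 + 7.798 + 38.160 = 64.656 m^2 sabins.
Required A₂ = 0.161·1910.412/2.97 = 103.561 sabins.
Absorption to add: 103.561 − 64.656 = 38.905 sabins.
Net gain per m^2: Δα = 0.94 − 0.02 = 0.92.
Area = ΔA/Δα = 38.905/0.92 = 42.3 m^2.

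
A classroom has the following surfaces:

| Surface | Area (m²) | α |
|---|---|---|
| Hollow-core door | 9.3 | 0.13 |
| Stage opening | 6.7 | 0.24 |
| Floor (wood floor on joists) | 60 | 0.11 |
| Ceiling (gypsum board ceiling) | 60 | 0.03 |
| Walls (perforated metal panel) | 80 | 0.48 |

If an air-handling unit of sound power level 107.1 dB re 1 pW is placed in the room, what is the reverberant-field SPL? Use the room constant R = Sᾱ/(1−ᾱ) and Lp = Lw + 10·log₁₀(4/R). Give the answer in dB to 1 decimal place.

Σ(Sᵢαᵢ) = 9.3×0.13 + 6.7×0.24 + 60×0.11 + 60×0.03 + 80×0.48 = 49.617; total area S = 216.0 m².
ᾱ = 0.2297, so room constant R = A/(1−ᾱ) = 64.413 m².
Lp = Lw + 10 log₁₀(4/R) = 107.1 -12.07 = 95.0 dB.

95.0 dB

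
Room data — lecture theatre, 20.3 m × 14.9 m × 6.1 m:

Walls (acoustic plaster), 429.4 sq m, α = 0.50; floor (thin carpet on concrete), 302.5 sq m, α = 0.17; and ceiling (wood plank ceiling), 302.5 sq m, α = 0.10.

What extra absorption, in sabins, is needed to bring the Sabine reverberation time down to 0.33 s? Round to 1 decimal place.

603.8 sabins

Total absorption A₁ = 429.4·0.50 + 302.5·0.17 + 302.5·0.10
  = 214.700 + 51.425 + 30.250 = 296.375 sq m sabins.
For T = 0.33 s, need A₂ = 0.161·V/T = 0.161·1845.067/0.33 = 900.169 sabins.
Shortfall: 900.169 − 296.375 = 603.8 sabins.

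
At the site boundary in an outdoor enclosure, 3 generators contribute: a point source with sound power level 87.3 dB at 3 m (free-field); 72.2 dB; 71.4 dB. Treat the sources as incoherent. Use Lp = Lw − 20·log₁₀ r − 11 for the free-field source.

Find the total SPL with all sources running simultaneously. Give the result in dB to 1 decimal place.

Source at 3 m: Lp = 87.3 − 20·log₁₀(3) − 11 = 66.8 dB.
Sum in the linear (power) domain: Σ 10^(Lᵢ/10) = 10^(66.8/10) + 10^(72.2/10) + 10^(71.4/10) = 3.519e+07.
Back to dB: 10·log₁₀ Σ = 75.5 dB.

75.5 dB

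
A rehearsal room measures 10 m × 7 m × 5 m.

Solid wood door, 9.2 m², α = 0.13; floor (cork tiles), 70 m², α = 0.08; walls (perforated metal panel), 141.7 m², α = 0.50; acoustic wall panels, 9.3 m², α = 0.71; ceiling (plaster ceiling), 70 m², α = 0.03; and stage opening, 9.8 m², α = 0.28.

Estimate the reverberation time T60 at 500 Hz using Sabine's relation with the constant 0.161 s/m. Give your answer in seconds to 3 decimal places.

0.632 sec

Equivalent absorption area: A = 9.2·0.13 + 70·0.08 + 141.7·0.50 + 9.3·0.71 + 70·0.03 + 9.8·0.28 = 89.093 m².
Room volume: 350 m³.
T = 0.161 V/A = 0.161·350/89.093 = 0.632 s.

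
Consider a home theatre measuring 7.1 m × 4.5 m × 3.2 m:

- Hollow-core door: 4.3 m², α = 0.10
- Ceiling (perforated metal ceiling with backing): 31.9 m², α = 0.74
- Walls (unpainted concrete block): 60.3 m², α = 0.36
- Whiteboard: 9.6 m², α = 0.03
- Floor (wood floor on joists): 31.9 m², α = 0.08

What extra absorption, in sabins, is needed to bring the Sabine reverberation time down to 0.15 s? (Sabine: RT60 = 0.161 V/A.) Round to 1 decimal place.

Summing Sᵢαᵢ: 0.430 + 23.606 + 21.708 + 0.288 + 2.552 → A₁ = 48.584 sabins.
Target A₂ = 0.161·102.24/0.15 = 109.738 sabins (V = 102.24 m³).
ΔA = A₂ − A₁ = 109.738 − 48.584 = 61.2 sabins.

61.2 sabins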